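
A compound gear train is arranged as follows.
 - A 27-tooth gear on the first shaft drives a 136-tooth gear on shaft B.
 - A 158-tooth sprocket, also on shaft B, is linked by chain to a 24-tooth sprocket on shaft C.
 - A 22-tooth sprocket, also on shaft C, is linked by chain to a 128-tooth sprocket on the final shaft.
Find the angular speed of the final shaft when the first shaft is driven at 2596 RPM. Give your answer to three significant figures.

583 RPM

the first shaft → shaft B (gear mesh, 136/27): 2596 ÷ 5.037 = 515.38 RPM
shaft B → shaft C (chain, 24/158): 515.38 ÷ 0.1519 = 3392.9 RPM
shaft C → the final shaft (chain, 128/22): 3392.9 ÷ 5.8182 = 583.16 RPM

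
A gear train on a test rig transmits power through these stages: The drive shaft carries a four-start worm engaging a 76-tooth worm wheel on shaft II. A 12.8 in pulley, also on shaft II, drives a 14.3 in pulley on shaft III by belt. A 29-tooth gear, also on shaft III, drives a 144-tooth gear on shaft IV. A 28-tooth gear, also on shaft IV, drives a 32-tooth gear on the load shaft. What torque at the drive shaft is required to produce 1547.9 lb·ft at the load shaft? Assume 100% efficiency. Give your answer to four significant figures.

Overall ratio R = 19 × 1.1172 × 4.9655 × 1.1429 = 120.46.
Input torque = output torque / R = 1547.9 / 120.46 = 12.85 lb·ft.

12.85 lb·ft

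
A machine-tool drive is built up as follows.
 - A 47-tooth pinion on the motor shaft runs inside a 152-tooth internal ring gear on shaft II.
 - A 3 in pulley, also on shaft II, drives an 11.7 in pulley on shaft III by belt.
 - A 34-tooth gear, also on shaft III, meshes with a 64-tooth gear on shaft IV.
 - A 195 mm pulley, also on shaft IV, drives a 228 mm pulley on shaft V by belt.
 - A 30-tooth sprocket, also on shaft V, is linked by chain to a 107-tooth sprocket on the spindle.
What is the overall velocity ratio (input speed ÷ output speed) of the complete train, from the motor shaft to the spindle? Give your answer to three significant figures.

99.0

Each stage contributes driven/driver: internal gear 152/47 = 3.234, belt 11.7/3 = 3.9, gear mesh 64/34 = 1.8824, belt 228/195 = 1.1692, chain 107/30 = 3.5667.
Overall: 3.234 × 3.9 × 1.8824 × 1.1692 × 3.5667 = 99.009.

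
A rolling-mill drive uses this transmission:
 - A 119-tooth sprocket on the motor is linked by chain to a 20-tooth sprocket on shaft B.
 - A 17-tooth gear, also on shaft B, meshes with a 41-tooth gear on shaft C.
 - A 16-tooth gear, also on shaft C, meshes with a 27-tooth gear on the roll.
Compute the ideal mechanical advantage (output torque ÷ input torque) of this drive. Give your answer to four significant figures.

0.6840

Each stage contributes driven/driver: chain 20/119 = 0.16807, gear mesh 41/17 = 2.4118, gear mesh 27/16 = 1.6875.
Overall: 0.16807 × 2.4118 × 1.6875 = 0.68401.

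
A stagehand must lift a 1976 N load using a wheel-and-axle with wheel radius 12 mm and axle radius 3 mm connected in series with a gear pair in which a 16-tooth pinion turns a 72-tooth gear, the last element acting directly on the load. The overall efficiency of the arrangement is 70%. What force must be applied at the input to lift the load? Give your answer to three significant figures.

157 N

Wheel-and-axle MA = R/r = 12/3 = 4.
Gear pair MA = 72/16 = 4.5.
Combined ideal MA = 4 × 4.5 = 18.
Actual MA = 18 × 0.70 = 12.6.
Effort = load / actual MA = 1976 / 12.6 = 156.83 N.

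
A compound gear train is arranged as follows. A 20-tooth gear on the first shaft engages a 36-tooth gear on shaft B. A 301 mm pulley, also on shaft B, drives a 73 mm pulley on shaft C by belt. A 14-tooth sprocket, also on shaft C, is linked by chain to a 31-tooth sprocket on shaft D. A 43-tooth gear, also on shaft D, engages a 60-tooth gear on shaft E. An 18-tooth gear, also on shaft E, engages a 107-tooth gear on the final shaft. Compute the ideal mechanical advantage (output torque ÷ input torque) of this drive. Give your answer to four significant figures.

8.018

Each stage contributes driven/driver: gear mesh 36/20 = 1.8, belt 73/301 = 0.24252, chain 31/14 = 2.2143, gear mesh 60/43 = 1.3953, gear mesh 107/18 = 5.9444.
Overall: 1.8 × 0.24252 × 2.2143 × 1.3953 × 5.9444 = 8.0178.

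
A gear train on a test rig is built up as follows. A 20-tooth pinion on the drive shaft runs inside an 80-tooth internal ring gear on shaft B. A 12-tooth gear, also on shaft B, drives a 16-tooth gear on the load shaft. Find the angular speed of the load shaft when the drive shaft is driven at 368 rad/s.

69 rad/s

the drive shaft → shaft B (internal gear, 80/20): 368 ÷ 4 = 92 rad/s
shaft B → the load shaft (gear mesh, 16/12): 92 ÷ 1.3333 = 69 rad/s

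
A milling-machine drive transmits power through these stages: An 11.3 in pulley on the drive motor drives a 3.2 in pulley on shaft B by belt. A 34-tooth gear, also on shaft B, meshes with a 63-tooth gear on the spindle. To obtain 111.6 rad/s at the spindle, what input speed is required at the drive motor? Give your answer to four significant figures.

Overall ratio R = 0.28319 × 1.8529 = 0.52473.
Required input speed = output speed × R = 111.6 × 0.52473 = 58.56 rad/s.

58.56 rad/s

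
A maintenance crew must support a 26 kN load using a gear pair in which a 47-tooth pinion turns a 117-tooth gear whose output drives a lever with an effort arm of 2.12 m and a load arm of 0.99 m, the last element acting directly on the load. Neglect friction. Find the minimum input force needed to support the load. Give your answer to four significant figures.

Gear pair MA = 117/47 = 2.4894.
Lever MA = effort arm / load arm = 2.12/0.99 = 2.1414.
Combined ideal MA = 2.4894 × 2.1414 = 5.3308.
Effort = load / MA = 26 / 5.3308 = 4.8774 kN.

4.877 kN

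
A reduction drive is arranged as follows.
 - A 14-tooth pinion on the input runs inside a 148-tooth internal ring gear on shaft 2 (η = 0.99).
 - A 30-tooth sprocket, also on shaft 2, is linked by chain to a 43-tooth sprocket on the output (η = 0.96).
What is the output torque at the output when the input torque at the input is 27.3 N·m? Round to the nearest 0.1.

After the internal gear (148/14): 27.3 × 10.571 × 0.99 = 285.71 N·m
After the chain (43/30): 285.71 × 1.4333 × 0.96 = 393.14 N·m

393.1 N·m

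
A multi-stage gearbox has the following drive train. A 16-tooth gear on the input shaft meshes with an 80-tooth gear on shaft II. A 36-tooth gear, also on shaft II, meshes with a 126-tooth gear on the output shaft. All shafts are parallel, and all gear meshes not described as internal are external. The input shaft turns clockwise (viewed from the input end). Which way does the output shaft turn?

the input shaft → shaft II: external mesh, 1 reversal → CCW.
shaft II → the output shaft: external mesh, 1 reversal → CW.
2 reversals in total — an even number — so the output shaft turns the same way as the input shaft.

clockwise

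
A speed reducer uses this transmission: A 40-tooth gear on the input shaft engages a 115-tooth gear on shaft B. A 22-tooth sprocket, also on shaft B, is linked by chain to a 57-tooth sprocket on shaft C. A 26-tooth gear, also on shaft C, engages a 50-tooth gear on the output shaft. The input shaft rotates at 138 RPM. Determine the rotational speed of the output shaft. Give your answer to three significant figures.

gear mesh 115/40 = 2.875 → 138/2.875 = 48 RPM
chain 57/22 = 2.5909 → 48/2.5909 = 18.526 RPM
gear mesh 50/26 = 1.9231 → 18.526/1.9231 = 9.6337 RPM

9.63 RPM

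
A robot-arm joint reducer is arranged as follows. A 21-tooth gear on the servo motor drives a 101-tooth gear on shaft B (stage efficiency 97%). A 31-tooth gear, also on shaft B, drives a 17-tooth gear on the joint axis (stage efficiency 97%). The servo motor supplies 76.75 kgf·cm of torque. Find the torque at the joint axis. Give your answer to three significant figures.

After the gear mesh (101/21): 76.75 × 4.8095 × 0.97 = 358.06 kgf·cm
After the gear mesh (17/31): 358.06 × 0.54839 × 0.97 = 190.46 kgf·cm

190 kgf·cm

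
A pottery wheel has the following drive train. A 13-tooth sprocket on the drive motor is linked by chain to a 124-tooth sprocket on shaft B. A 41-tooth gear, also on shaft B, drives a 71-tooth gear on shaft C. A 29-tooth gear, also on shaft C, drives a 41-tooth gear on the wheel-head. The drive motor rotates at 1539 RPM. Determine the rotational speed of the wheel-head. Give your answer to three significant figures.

65.9 RPM

Chain: ratio = 124/13 = 9.5385, so shaft B turns at 1539 / 9.5385 = 161.35 RPM.
Gear mesh: ratio = 71/41 = 1.7317, so shaft C turns at 161.35 / 1.7317 = 93.172 RPM.
Gear mesh: ratio = 41/29 = 1.4138, so the wheel-head turns at 93.172 / 1.4138 = 65.902 RPM.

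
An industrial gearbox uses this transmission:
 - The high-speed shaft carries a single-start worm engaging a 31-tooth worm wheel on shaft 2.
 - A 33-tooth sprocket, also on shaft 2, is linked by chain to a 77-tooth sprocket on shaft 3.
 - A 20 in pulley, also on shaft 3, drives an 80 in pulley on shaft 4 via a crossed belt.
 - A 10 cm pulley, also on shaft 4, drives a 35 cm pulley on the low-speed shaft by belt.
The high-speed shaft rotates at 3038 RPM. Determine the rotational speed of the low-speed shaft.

worm 31/1 = 31 → 3038/31 = 98 RPM
chain 77/33 = 2.3333 → 98/2.3333 = 42 RPM
belt 80/20 = 4 → 42/4 = 10.5 RPM
belt 35/10 = 3.5 → 10.5/3.5 = 3 RPM

3 RPM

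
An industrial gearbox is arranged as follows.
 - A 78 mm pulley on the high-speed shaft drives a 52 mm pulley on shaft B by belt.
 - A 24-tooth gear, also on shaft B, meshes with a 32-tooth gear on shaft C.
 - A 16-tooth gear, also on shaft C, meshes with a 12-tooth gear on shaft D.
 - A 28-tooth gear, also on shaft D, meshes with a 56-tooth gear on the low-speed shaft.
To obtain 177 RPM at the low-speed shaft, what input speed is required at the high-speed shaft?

236 RPM

Overall ratio R = 0.66667 × 1.3333 × 0.75 × 2 = 1.3333.
Required input speed = output speed × R = 177 × 1.3333 = 236 RPM.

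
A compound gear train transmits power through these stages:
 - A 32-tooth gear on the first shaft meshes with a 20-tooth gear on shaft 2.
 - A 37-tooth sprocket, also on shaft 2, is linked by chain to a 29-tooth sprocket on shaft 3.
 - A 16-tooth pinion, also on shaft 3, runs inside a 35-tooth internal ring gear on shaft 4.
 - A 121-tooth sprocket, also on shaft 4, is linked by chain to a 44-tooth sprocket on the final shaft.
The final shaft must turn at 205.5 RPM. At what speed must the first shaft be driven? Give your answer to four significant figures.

80.08 RPM

Overall ratio R = 0.625 × 0.78378 × 2.1875 × 0.36364 = 0.38967.
Required input speed = output speed × R = 205.5 × 0.38967 = 80.076 RPM.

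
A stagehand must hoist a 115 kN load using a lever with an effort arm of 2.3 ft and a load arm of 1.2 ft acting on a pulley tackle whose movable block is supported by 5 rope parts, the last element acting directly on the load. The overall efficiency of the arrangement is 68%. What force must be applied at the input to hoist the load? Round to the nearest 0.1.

Lever MA = effort arm / load arm = 2.3/1.2 = 1.9167.
Block-and-tackle MA = number of supporting rope parts = 5.
Combined ideal MA = 1.9167 × 5 = 9.5833.
Actual MA = 9.5833 × 0.68 = 6.5167.
Effort = load / actual MA = 115 / 6.5167 = 17.647 kN.

17.6 kN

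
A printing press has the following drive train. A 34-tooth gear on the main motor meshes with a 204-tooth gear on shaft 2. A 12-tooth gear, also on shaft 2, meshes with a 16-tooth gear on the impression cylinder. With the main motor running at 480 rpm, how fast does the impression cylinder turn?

60 rpm

Gear mesh: ratio = 204/34 = 6, so shaft 2 turns at 480 / 6 = 80 rpm.
Gear mesh: ratio = 16/12 = 1.3333, so the impression cylinder turns at 80 / 1.3333 = 60 rpm.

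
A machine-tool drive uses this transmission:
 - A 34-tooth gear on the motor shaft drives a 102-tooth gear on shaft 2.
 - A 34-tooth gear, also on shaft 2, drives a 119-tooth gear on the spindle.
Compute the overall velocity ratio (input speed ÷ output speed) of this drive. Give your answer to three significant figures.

10.5

Each stage contributes driven/driver: gear mesh 102/34 = 3, gear mesh 119/34 = 3.5.
Overall: 3 × 3.5 = 10.5.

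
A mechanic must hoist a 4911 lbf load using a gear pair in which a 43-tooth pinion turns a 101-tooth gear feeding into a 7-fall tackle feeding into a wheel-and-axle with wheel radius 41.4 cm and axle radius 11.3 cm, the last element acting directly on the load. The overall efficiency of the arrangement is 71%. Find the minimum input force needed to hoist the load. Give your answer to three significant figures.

115 lbf

Gear pair MA = 101/43 = 2.3488.
Block-and-tackle MA = number of supporting rope parts = 7.
Wheel-and-axle MA = R/r = 41.4/11.3 = 3.6637.
Combined ideal MA = 2.3488 × 7 × 3.6637 = 60.238.
Actual MA = 60.238 × 0.71 = 42.769.
Effort = load / actual MA = 4911 / 42.769 = 114.83 lbf.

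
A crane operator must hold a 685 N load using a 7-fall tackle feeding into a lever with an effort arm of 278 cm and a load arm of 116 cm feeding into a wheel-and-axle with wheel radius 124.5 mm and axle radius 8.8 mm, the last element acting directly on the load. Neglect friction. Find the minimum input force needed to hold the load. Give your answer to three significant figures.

Block-and-tackle MA = number of supporting rope parts = 7.
Lever MA = effort arm / load arm = 278/116 = 2.3966.
Wheel-and-axle MA = R/r = 124.5/8.8 = 14.148.
Combined ideal MA = 7 × 2.3966 × 14.148 = 237.34.
Effort = load / MA = 685 / 237.34 = 2.8862 N.

2.89 N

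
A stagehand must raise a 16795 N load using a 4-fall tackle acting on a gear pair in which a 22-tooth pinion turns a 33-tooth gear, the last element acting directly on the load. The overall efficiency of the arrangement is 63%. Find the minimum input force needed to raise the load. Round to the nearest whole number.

Block-and-tackle MA = number of supporting rope parts = 4.
Gear pair MA = 33/22 = 1.5.
Combined ideal MA = 4 × 1.5 = 6.
Actual MA = 6 × 0.63 = 3.78.
Effort = load / actual MA = 16795 / 3.78 = 4443.1 N.

4443 N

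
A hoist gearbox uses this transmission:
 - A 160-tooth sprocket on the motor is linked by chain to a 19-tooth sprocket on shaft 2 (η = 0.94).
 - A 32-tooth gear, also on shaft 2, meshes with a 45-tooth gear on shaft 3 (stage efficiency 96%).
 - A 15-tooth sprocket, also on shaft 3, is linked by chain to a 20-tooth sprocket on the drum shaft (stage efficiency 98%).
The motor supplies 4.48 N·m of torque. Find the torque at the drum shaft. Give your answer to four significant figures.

0.8821 N·m

Chain: ratio = 19/160 = 0.11875; torque at shaft 2 = 4.48 × 0.11875 × 0.94 = 0.50008 N·m.
Gear mesh: ratio = 45/32 = 1.4062; torque at shaft 3 = 0.50008 × 1.4062 × 0.96 = 0.67511 N·m.
Chain: ratio = 20/15 = 1.3333; torque at the drum shaft = 0.67511 × 1.3333 × 0.98 = 0.88214 N·m.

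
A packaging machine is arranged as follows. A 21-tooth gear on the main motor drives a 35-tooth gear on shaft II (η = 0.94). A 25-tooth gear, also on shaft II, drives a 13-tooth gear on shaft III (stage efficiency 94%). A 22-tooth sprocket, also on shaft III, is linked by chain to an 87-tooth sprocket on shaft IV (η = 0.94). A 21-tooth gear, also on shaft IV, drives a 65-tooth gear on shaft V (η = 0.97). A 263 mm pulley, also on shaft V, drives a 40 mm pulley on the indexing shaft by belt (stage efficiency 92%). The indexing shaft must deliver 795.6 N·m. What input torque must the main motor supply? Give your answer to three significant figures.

665 N·m

Overall ratio R = 1.6667 × 0.52 × 3.9545 × 3.0952 × 0.15209 = 1.6134; overall efficiency η = 0.94 × 0.94 × 0.94 × 0.97 × 0.92 = 0.7412.
Input torque = output torque / (R × η) = 795.6 / (1.6134 × 0.7412) = 665.28 N·m.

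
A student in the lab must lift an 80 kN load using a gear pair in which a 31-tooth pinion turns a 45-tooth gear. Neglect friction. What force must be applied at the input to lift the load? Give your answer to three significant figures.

Gear pair MA = 45/31 = 1.4516.
Effort = load / MA = 80 / 1.4516 = 55.111 kN.

55.1 kN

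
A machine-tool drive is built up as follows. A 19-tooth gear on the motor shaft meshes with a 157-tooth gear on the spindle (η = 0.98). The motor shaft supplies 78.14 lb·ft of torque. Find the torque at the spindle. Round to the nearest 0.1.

After the gear mesh (157/19): 78.14 × 8.2632 × 0.98 = 632.77 lb·ft

632.8 lb·ft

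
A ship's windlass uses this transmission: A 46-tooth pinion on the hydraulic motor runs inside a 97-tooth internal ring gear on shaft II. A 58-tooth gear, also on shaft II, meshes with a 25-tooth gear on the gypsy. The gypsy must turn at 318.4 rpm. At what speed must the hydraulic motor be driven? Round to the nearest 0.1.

289.4 rpm

Overall ratio R = 2.1087 × 0.43103 = 0.90892.
Required input speed = output speed × R = 318.4 × 0.90892 = 289.4 rpm.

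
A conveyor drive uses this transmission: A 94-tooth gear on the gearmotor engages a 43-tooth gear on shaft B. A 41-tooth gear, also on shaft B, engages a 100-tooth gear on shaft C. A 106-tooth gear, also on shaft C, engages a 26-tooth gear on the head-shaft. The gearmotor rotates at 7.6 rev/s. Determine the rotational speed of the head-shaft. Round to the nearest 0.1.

the gearmotor → shaft B (gear mesh, 43/94): 7.6 ÷ 0.45745 = 16.614 rev/s
shaft B → shaft C (gear mesh, 100/41): 16.614 ÷ 2.439 = 6.8117 rev/s
shaft C → the head-shaft (gear mesh, 26/106): 6.8117 ÷ 0.24528 = 27.771 rev/s

27.8 rev/s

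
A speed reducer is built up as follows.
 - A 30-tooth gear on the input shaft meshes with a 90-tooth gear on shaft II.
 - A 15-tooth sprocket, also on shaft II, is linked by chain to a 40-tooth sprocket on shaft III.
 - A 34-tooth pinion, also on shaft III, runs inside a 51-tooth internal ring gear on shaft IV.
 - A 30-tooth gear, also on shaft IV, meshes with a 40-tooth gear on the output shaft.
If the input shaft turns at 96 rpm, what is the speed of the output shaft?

the input shaft → shaft II (gear mesh, 90/30): 96 ÷ 3 = 32 rpm
shaft II → shaft III (chain, 40/15): 32 ÷ 2.6667 = 12 rpm
shaft III → shaft IV (internal gear, 51/34): 12 ÷ 1.5 = 8 rpm
shaft IV → the output shaft (gear mesh, 40/30): 8 ÷ 1.3333 = 6 rpm

6 rpm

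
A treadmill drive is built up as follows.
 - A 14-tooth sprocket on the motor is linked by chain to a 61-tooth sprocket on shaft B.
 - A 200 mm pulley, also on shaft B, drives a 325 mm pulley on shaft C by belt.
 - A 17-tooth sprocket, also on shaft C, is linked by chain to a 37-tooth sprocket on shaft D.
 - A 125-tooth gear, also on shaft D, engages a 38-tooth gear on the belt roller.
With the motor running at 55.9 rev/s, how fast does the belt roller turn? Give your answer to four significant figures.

11.93 rev/s

chain 61/14 = 4.3571 → 55.9/4.3571 = 12.83 rev/s
belt 325/200 = 1.625 → 12.83/1.625 = 7.8951 rev/s
chain 37/17 = 2.1765 → 7.8951/2.1765 = 3.6275 rev/s
gear mesh 38/125 = 0.304 → 3.6275/0.304 = 11.932 rev/s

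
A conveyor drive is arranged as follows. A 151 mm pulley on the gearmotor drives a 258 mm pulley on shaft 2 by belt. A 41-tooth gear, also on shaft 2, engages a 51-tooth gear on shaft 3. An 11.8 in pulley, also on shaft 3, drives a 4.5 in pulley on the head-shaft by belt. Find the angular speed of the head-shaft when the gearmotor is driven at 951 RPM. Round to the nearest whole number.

1173 RPM

belt 258/151 = 1.7086 → 951/1.7086 = 556.59 RPM
gear mesh 51/41 = 1.2439 → 556.59/1.2439 = 447.46 RPM
belt 4.5/11.8 = 0.38136 → 447.46/0.38136 = 1173.3 RPM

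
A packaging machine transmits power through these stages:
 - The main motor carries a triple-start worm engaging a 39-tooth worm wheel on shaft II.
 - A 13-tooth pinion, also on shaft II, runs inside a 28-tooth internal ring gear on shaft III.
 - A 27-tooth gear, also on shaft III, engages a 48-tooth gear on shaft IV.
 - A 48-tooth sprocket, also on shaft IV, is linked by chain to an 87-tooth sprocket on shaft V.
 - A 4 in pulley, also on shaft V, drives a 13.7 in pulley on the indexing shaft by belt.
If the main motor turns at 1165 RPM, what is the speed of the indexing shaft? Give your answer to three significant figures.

3.77 RPM

Worm: ratio = 39/3 = 13, so shaft II turns at 1165 / 13 = 89.615 RPM.
Internal gear: ratio = 28/13 = 2.1538, so shaft III turns at 89.615 / 2.1538 = 41.607 RPM.
Gear mesh: ratio = 48/27 = 1.7778, so shaft IV turns at 41.607 / 1.7778 = 23.404 RPM.
Chain: ratio = 87/48 = 1.8125, so shaft V turns at 23.404 / 1.8125 = 12.913 RPM.
Belt: ratio = 13.7/4 = 3.425, so the indexing shaft turns at 12.913 / 3.425 = 3.7701 RPM.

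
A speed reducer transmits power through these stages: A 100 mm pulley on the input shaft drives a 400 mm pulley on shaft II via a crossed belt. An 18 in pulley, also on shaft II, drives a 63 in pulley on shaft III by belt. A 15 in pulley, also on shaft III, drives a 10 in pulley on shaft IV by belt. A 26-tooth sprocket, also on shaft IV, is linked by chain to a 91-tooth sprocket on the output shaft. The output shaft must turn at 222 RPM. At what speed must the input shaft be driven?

7252 RPM

Overall ratio R = 4 × 3.5 × 0.66667 × 3.5 = 32.667.
Required input speed = output speed × R = 222 × 32.667 = 7252 RPM.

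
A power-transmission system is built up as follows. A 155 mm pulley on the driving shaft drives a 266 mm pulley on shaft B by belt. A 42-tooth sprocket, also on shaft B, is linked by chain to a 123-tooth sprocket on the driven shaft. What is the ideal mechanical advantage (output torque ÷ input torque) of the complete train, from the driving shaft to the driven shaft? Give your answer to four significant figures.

5.026

Each stage contributes driven/driver: belt 266/155 = 1.7161, chain 123/42 = 2.9286.
Overall: 1.7161 × 2.9286 = 5.0258.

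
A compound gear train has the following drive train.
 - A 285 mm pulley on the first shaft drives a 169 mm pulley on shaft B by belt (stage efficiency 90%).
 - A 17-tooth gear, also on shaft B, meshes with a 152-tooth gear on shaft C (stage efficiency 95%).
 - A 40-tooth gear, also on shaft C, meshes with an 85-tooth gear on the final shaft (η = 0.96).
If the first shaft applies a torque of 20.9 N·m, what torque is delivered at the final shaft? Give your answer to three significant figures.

belt 169/285 = 0.59298 → τ = 20.9·0.59298·0.90 = 11.154 N·m
gear mesh 152/17 = 8.9412 → τ = 11.154·8.9412·0.95 = 94.743 N·m
gear mesh 85/40 = 2.125 → τ = 94.743·2.125·0.96 = 193.28 N·m

193 N·m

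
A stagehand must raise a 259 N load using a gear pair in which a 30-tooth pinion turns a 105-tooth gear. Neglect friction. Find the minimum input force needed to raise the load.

Gear pair MA = 105/30 = 3.5.
Effort = load / MA = 259 / 3.5 = 74 N.

74 N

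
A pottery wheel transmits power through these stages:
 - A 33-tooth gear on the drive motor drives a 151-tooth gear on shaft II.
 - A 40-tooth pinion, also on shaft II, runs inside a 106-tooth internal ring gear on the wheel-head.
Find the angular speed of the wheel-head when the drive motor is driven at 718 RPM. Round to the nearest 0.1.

Gear mesh: ratio = 151/33 = 4.5758, so shaft II turns at 718 / 4.5758 = 156.91 RPM.
Internal gear: ratio = 106/40 = 2.65, so the wheel-head turns at 156.91 / 2.65 = 59.213 RPM.

59.2 RPM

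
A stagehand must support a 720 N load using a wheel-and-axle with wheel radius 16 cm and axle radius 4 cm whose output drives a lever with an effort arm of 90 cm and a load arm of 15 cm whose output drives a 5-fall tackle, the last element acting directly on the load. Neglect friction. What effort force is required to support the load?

6 N

Wheel-and-axle MA = R/r = 16/4 = 4.
Lever MA = effort arm / load arm = 90/15 = 6.
Block-and-tackle MA = number of supporting rope parts = 5.
Combined ideal MA = 4 × 6 × 5 = 120.
Effort = load / MA = 720 / 120 = 6 N.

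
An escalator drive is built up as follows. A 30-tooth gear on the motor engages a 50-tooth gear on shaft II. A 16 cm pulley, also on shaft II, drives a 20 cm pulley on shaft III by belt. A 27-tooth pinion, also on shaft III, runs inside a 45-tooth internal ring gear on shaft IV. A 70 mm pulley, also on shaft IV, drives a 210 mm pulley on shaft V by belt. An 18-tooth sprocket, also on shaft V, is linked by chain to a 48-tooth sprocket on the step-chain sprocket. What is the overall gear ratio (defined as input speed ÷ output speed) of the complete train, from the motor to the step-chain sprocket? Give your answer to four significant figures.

27.78

Each stage contributes driven/driver: gear mesh 50/30 = 1.6667, belt 20/16 = 1.25, internal gear 45/27 = 1.6667, belt 210/70 = 3, chain 48/18 = 2.6667.
Overall: 1.6667 × 1.25 × 1.6667 × 3 × 2.6667 = 27.778.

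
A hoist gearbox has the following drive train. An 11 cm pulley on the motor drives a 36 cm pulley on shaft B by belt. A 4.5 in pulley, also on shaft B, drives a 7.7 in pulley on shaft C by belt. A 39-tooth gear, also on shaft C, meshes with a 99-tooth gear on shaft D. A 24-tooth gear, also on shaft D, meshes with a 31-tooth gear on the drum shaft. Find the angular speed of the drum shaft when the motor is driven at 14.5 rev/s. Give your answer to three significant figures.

belt 36/11 = 3.2727 → 14.5/3.2727 = 4.4306 rev/s
belt 7.7/4.5 = 1.7111 → 4.4306/1.7111 = 2.5893 rev/s
gear mesh 99/39 = 2.5385 → 2.5893/2.5385 = 1.02 rev/s
gear mesh 31/24 = 1.2917 → 1.02/1.2917 = 0.78969 rev/s

0.790 rev/s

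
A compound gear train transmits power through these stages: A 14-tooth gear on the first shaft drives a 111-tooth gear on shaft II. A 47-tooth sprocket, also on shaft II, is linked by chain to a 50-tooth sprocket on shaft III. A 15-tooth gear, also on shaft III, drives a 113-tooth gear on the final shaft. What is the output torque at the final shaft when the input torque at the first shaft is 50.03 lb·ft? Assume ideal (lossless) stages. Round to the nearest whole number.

After the gear mesh (111/14): 50.03 × 7.9286 = 396.67 lb·ft
After the chain (50/47): 396.67 × 1.0638 = 421.99 lb·ft
After the gear mesh (113/15): 421.99 × 7.5333 = 3179 lb·ft

3179 lb·ft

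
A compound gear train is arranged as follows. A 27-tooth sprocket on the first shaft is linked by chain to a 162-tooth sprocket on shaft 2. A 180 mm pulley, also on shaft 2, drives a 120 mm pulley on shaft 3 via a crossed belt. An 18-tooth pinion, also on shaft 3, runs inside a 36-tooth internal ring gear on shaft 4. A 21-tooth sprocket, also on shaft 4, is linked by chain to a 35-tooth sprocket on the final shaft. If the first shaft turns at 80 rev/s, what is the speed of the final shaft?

the first shaft → shaft 2 (chain, 162/27): 80 ÷ 6 = 13.333 rev/s
shaft 2 → shaft 3 (belt, 120/180): 13.333 ÷ 0.66667 = 20 rev/s
shaft 3 → shaft 4 (internal gear, 36/18): 20 ÷ 2 = 10 rev/s
shaft 4 → the final shaft (chain, 35/21): 10 ÷ 1.6667 = 6 rev/s

6 rev/s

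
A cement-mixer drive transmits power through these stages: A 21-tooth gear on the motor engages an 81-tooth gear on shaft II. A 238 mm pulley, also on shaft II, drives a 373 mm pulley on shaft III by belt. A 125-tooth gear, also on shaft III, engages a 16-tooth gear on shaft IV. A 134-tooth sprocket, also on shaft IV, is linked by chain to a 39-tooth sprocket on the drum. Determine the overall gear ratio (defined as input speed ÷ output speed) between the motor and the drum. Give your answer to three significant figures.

Each stage contributes driven/driver: gear mesh 81/21 = 3.8571, belt 373/238 = 1.5672, gear mesh 16/125 = 0.128, chain 39/134 = 0.29104.
Overall: 3.8571 × 1.5672 × 0.128 × 0.29104 = 0.2252.

0.225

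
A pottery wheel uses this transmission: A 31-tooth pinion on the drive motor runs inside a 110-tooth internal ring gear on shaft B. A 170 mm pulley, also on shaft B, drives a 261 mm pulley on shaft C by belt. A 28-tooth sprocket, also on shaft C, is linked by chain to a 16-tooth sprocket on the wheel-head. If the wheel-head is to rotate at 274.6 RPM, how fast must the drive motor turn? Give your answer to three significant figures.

855 RPM

Overall ratio R = 3.5484 × 1.5353 × 0.57143 = 3.113.
Required input speed = output speed × R = 274.6 × 3.113 = 854.84 RPM.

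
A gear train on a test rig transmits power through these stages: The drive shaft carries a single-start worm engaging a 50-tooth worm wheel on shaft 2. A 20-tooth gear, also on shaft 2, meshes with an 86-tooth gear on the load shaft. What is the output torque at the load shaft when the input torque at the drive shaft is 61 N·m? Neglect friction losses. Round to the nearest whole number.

13115 N·m

After the worm (50/1): 61 × 50 = 3050 N·m
After the gear mesh (86/20): 3050 × 4.3 = 13115 N·m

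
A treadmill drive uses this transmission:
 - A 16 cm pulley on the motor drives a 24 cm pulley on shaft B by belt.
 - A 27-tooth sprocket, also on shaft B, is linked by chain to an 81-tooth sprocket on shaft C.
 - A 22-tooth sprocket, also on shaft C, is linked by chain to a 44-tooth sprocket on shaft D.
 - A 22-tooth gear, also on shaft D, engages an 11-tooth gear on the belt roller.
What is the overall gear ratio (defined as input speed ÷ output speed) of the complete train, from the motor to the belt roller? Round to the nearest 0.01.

4.50

Each stage contributes driven/driver: belt 24/16 = 1.5, chain 81/27 = 3, chain 44/22 = 2, gear mesh 11/22 = 0.5.
Overall: 1.5 × 3 × 2 × 0.5 = 4.5.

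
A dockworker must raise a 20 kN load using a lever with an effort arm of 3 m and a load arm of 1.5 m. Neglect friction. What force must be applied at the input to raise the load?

10 kN

Lever MA = effort arm / load arm = 3/1.5 = 2.
Effort = load / MA = 20 / 2 = 10 kN.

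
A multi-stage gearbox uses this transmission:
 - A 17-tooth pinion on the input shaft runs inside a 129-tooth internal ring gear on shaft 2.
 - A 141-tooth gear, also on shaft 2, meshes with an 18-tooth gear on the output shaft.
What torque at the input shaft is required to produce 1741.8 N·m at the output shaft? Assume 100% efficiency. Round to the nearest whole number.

1798 N·m

Overall ratio R = 7.5882 × 0.12766 = 0.96871.
Input torque = output torque / R = 1741.8 / 0.96871 = 1798.1 N·m.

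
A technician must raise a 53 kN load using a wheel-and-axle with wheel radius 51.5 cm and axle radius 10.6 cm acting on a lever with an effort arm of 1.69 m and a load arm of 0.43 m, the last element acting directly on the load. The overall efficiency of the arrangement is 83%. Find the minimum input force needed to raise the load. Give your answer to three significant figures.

Wheel-and-axle MA = R/r = 51.5/10.6 = 4.8585.
Lever MA = effort arm / load arm = 1.69/0.43 = 3.9302.
Combined ideal MA = 4.8585 × 3.9302 = 19.095.
Actual MA = 19.095 × 0.83 = 15.849.
Effort = load / actual MA = 53 / 15.849 = 3.3441 kN.

3.34 kN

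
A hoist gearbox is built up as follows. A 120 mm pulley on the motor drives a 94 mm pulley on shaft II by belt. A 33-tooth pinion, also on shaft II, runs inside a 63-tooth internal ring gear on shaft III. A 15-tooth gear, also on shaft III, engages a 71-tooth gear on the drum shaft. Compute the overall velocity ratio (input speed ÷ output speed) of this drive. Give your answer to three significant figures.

7.08

Each stage contributes driven/driver: belt 94/120 = 0.78333, internal gear 63/33 = 1.9091, gear mesh 71/15 = 4.7333.
Overall: 0.78333 × 1.9091 × 4.7333 = 7.0785.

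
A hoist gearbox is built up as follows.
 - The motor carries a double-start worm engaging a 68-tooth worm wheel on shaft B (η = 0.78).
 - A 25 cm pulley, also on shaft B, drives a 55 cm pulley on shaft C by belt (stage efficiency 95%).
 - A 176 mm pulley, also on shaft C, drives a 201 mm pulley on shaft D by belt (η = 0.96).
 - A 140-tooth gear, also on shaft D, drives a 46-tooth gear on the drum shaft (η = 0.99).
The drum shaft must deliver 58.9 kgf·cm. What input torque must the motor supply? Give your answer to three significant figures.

Overall ratio R = 34 × 2.2 × 1.142 × 0.32857 = 28.068; overall efficiency η = 0.78 × 0.95 × 0.96 × 0.99 = 0.7042.
Input torque = output torque / (R × η) = 58.9 / (28.068 × 0.7042) = 2.9797 kgf·cm.

2.98 kgf·cm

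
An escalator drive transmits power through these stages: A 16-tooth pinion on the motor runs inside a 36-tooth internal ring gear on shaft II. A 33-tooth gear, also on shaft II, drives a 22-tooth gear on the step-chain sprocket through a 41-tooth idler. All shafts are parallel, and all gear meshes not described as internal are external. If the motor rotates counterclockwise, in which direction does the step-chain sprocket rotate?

the motor → shaft II: internal mesh, same direction → CCW.
shaft II → the step-chain sprocket: driver → idler → driven is 2 external meshes, 2 reversals → CCW.
2 reversals in total — an even number — so the step-chain sprocket turns the same way as the motor.

counterclockwise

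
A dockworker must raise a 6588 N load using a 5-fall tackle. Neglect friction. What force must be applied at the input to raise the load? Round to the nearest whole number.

Block-and-tackle MA = number of supporting rope parts = 5.
Effort = load / MA = 6588 / 5 = 1317.6 N.

1318 N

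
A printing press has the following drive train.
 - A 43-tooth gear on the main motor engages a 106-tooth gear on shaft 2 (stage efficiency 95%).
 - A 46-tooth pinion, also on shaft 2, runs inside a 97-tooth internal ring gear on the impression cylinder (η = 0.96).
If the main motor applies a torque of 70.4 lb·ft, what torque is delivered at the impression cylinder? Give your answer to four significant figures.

333.7 lb·ft

After the gear mesh (106/43): 70.4 × 2.4651 × 0.95 = 164.87 lb·ft
After the internal gear (97/46): 164.87 × 2.1087 × 0.96 = 333.75 lb·ft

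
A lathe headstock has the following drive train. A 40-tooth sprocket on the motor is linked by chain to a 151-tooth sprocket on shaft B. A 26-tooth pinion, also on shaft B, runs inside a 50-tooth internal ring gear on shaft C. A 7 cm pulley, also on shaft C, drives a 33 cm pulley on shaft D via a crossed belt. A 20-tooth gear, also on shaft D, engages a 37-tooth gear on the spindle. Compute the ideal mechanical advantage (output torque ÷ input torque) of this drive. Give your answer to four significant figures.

63.31

Each stage contributes driven/driver: chain 151/40 = 3.775, internal gear 50/26 = 1.9231, belt 33/7 = 4.7143, gear mesh 37/20 = 1.85.
Overall: 3.775 × 1.9231 × 4.7143 × 1.85 = 63.314.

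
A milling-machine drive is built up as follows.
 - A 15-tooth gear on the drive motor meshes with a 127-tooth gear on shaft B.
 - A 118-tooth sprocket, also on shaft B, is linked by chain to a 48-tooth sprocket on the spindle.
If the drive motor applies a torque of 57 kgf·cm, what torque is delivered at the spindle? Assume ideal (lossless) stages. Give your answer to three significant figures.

196 kgf·cm

gear mesh 127/15 = 8.4667 → τ = 57·8.4667 = 482.6 kgf·cm
chain 48/118 = 0.40678 → τ = 482.6·0.40678 = 196.31 kgf·cm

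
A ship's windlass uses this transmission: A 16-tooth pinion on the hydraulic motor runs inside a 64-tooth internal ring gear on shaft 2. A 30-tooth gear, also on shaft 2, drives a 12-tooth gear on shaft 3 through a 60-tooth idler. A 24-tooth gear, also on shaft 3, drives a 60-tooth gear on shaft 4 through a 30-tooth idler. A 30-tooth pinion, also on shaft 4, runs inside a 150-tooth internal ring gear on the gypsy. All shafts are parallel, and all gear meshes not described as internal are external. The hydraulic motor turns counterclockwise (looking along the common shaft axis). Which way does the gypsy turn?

counterclockwise

the hydraulic motor → shaft 2: internal mesh, same direction → CCW.
shaft 2 → shaft 3: driver → idler → driven is 2 external meshes, 2 reversals → CCW.
shaft 3 → shaft 4: driver → idler → driven is 2 external meshes, 2 reversals → CCW.
shaft 4 → the gypsy: internal mesh, same direction → CCW.
4 reversals in total — an even number — so the gypsy turns the same way as the hydraulic motor.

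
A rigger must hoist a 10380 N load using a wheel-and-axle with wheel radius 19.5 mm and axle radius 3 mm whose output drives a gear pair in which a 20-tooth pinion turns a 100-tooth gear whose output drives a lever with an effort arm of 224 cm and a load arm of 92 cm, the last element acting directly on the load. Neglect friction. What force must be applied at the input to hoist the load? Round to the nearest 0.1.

Wheel-and-axle MA = R/r = 19.5/3 = 6.5.
Gear pair MA = 100/20 = 5.
Lever MA = effort arm / load arm = 224/92 = 2.4348.
Combined ideal MA = 6.5 × 5 × 2.4348 = 79.13.
Effort = load / MA = 10380 / 79.13 = 131.18 N.

131.2 N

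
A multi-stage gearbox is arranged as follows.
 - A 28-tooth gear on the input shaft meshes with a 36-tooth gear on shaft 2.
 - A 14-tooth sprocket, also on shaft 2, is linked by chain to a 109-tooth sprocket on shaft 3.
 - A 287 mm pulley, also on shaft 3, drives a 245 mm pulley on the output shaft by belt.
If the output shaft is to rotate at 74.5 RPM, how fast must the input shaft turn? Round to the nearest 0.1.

636.6 RPM

Overall ratio R = 1.2857 × 7.7857 × 0.85366 = 8.5453.
Required input speed = output speed × R = 74.5 × 8.5453 = 636.62 RPM.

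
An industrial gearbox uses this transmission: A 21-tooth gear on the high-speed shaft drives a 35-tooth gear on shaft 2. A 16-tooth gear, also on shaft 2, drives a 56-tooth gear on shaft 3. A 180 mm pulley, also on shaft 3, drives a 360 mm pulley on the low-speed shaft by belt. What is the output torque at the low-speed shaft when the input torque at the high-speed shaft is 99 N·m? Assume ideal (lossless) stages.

1155 N·m

Gear mesh: ratio = 35/21 = 1.6667; torque at shaft 2 = 99 × 1.6667 = 165 N·m.
Gear mesh: ratio = 56/16 = 3.5; torque at shaft 3 = 165 × 3.5 = 577.5 N·m.
Belt: ratio = 360/180 = 2; torque at the low-speed shaft = 577.5 × 2 = 1155 N·m.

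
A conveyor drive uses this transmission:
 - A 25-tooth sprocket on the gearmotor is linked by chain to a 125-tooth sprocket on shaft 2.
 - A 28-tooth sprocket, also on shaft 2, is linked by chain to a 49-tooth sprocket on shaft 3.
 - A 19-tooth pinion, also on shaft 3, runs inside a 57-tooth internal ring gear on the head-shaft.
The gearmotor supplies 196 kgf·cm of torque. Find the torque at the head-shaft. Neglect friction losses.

chain 125/25 = 5 → τ = 196·5 = 980 kgf·cm
chain 49/28 = 1.75 → τ = 980·1.75 = 1715 kgf·cm
internal gear 57/19 = 3 → τ = 1715·3 = 5145 kgf·cm

5145 kgf·cm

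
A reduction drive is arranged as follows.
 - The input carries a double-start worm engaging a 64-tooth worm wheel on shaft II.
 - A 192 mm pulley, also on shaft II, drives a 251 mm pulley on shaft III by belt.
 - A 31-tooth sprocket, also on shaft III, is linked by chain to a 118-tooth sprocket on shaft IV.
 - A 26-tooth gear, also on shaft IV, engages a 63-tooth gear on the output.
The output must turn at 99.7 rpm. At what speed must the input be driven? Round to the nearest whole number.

38468 rpm

Overall ratio R = 32 × 1.3073 × 3.8065 × 2.4231 = 385.84.
Required input speed = output speed × R = 99.7 × 385.84 = 38468 rpm.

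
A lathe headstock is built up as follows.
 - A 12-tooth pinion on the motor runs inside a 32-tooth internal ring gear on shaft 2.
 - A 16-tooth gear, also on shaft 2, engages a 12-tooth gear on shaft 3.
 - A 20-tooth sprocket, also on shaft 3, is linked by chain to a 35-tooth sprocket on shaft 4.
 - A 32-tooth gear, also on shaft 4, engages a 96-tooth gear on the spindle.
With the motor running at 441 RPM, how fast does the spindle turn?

the motor → shaft 2 (internal gear, 32/12): 441 ÷ 2.6667 = 165.38 RPM
shaft 2 → shaft 3 (gear mesh, 12/16): 165.38 ÷ 0.75 = 220.5 RPM
shaft 3 → shaft 4 (chain, 35/20): 220.5 ÷ 1.75 = 126 RPM
shaft 4 → the spindle (gear mesh, 96/32): 126 ÷ 3 = 42 RPM

42 RPM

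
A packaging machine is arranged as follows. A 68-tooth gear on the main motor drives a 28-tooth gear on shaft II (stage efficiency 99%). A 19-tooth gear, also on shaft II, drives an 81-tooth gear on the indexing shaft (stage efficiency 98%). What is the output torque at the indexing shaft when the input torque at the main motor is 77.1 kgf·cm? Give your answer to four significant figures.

Gear mesh: ratio = 28/68 = 0.41176; torque at shaft II = 77.1 × 0.41176 × 0.99 = 31.43 kgf·cm.
Gear mesh: ratio = 81/19 = 4.2632; torque at the indexing shaft = 31.43 × 4.2632 × 0.98 = 131.31 kgf·cm.

131.3 kgf·cm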